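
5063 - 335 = 4728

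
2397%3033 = 2397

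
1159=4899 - 3740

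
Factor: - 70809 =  - 3^1 * 23603^1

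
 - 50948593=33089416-84038009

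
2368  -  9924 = -7556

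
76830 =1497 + 75333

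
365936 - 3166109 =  - 2800173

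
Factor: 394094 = 2^1*17^1*67^1*173^1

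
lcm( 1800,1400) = 12600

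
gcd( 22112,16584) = 5528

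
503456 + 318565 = 822021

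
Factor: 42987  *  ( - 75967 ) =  - 3^1*7^1 * 23^1*  89^1*75967^1=- 3265593429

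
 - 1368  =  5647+-7015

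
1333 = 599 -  - 734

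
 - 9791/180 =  - 55 + 109/180 = - 54.39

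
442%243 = 199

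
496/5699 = 496/5699 =0.09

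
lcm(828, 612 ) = 14076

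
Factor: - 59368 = -2^3*41^1*181^1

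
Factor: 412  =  2^2 * 103^1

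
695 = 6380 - 5685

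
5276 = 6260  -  984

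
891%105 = 51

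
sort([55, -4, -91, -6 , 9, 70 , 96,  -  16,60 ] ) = [  -  91, - 16, - 6, - 4, 9,55,60 , 70, 96] 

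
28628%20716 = 7912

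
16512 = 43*384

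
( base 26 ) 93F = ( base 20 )F8H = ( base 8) 14041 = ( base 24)ah9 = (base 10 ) 6177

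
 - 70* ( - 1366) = 95620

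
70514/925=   70514/925 = 76.23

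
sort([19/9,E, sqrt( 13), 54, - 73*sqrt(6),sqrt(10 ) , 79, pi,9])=[-73*sqrt( 6 ), 19/9,E, pi  ,  sqrt(10 ),sqrt( 13 ),9, 54,79 ] 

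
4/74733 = 4/74733 =0.00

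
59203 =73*811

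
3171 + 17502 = 20673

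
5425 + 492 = 5917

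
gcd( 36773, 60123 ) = 1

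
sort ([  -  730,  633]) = [ - 730, 633]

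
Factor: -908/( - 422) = 454/211 = 2^1*211^(-1)*227^1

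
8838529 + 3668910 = 12507439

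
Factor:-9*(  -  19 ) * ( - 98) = - 16758 =- 2^1*3^2*7^2*19^1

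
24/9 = 8/3 = 2.67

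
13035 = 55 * 237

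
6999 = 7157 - 158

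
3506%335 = 156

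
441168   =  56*7878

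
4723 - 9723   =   - 5000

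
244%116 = 12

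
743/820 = 743/820 = 0.91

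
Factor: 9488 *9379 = 88987952 = 2^4 * 83^1 * 113^1*593^1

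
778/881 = 778/881 = 0.88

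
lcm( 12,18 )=36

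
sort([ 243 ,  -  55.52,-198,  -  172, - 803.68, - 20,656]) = [-803.68,  -  198 , - 172, - 55.52, - 20, 243,656 ] 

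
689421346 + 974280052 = 1663701398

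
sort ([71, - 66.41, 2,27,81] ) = [ - 66.41 , 2,27,  71,  81]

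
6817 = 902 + 5915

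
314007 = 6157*51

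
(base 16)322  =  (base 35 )MW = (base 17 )2d3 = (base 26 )14M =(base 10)802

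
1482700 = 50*29654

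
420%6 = 0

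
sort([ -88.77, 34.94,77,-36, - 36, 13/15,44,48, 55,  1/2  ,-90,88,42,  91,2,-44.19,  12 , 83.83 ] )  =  [-90  , -88.77, - 44.19 ,-36, - 36,1/2, 13/15,2,  12, 34.94,42,44,48,55 , 77, 83.83,  88,91] 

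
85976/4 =21494= 21494.00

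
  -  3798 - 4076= - 7874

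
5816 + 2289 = 8105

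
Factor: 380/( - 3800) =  - 1/10 = - 2^( -1)*5^(  -  1 ) 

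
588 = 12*49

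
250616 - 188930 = 61686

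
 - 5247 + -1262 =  - 6509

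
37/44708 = 37/44708 = 0.00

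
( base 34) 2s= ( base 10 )96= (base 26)3I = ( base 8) 140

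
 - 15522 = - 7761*2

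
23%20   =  3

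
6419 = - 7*( - 917)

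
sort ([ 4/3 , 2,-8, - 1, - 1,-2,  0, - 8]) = [ - 8, - 8,  -  2,- 1,-1, 0,4/3,  2 ]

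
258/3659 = 258/3659   =  0.07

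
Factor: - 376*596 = - 2^5 * 47^1*149^1 = -  224096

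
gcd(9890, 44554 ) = 2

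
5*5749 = 28745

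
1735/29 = 59 + 24/29 = 59.83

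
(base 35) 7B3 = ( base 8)21403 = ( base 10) 8963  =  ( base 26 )D6J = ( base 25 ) E8D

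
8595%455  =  405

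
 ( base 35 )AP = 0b101110111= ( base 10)375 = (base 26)EB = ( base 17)151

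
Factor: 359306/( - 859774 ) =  - 179653/429887= - 23^1*73^1*107^1 * 429887^( - 1)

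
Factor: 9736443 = 3^4* 71^1*1693^1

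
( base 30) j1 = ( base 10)571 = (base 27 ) L4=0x23B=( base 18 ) 1dd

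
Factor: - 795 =-3^1*5^1*  53^1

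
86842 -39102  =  47740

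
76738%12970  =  11888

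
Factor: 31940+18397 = 3^2*7^1*17^1 * 47^1 = 50337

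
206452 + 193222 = 399674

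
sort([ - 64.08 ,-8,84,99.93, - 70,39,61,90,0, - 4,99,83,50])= [ -70 , -64.08, -8, - 4,0,39,  50, 61,83,84, 90,99, 99.93] 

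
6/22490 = 3/11245 = 0.00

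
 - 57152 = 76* ( - 752)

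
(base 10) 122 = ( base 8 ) 172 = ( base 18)6E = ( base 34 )3K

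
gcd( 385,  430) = 5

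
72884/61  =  1194  +  50/61 = 1194.82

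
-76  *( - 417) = 31692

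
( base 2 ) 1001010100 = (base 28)L8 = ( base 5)4341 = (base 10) 596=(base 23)12L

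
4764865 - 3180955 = 1583910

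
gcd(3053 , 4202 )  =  1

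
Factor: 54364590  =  2^1*3^2*5^1  *7^1 * 86293^1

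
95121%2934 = 1233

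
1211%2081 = 1211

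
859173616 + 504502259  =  1363675875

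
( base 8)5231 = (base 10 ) 2713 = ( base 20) 6FD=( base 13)1309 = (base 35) 27I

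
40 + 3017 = 3057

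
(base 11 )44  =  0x30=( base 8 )60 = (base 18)2C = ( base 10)48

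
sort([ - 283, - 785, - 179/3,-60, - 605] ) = [ - 785, - 605, - 283, - 60, - 179/3 ] 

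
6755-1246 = 5509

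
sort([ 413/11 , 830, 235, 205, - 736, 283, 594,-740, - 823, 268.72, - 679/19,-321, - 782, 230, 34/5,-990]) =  [ - 990, - 823, - 782 , - 740,-736, - 321,-679/19,34/5, 413/11,205, 230, 235, 268.72, 283,594,830 ] 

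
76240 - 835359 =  - 759119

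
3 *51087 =153261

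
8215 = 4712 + 3503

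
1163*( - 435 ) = -505905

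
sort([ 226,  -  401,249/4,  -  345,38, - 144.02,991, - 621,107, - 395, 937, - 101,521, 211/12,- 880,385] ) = [- 880, - 621,-401,  -  395,- 345 , - 144.02 , - 101,  211/12,38, 249/4 , 107,226,  385, 521,937 , 991 ] 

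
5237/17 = 5237/17 = 308.06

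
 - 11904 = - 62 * 192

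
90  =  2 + 88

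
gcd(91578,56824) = 2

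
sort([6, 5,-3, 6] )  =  [ - 3,5, 6,  6 ]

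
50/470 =5/47= 0.11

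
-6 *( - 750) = 4500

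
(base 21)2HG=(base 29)1E8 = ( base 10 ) 1255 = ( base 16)4E7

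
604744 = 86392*7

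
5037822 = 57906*87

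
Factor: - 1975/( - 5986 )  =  2^( -1)*5^2*41^( - 1 )*73^( - 1)*79^1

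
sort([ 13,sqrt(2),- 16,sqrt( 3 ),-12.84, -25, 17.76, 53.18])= [ - 25, - 16, - 12.84, sqrt( 2) , sqrt(3 ),13,17.76,53.18 ]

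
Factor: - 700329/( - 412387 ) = 3^1  *7^1 * 33349^1*412387^ ( - 1) 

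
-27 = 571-598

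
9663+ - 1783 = 7880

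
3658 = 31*118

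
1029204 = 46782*22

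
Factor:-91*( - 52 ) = 2^2*7^1*13^2 = 4732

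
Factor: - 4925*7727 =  - 38055475 = - 5^2*197^1*7727^1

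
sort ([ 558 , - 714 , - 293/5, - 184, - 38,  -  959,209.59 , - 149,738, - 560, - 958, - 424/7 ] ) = [ - 959, - 958, - 714 ,  -  560, - 184, - 149,  -  424/7, - 293/5, - 38 , 209.59, 558,738] 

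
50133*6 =300798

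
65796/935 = 70 + 346/935 =70.37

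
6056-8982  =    -  2926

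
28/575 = 28/575 = 0.05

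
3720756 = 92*40443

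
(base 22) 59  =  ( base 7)230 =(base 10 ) 119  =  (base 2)1110111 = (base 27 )4b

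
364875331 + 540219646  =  905094977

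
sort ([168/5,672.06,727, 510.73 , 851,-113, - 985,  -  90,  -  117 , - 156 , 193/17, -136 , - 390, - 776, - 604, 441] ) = [-985, - 776, - 604, - 390 , - 156,  -  136 , - 117,  -  113, - 90,193/17, 168/5 , 441, 510.73, 672.06, 727,851]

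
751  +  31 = 782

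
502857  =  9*55873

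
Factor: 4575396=2^2*3^1*7^1* 54469^1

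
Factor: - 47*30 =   -  1410 = - 2^1*3^1*5^1*47^1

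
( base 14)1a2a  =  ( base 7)16553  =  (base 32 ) 4K6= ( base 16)1286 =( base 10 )4742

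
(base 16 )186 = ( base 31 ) ci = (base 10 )390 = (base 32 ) C6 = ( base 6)1450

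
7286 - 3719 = 3567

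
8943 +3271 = 12214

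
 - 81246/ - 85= 81246/85  =  955.84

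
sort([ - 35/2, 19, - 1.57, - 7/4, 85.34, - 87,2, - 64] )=[-87, - 64,-35/2, - 7/4, - 1.57,  2, 19, 85.34 ] 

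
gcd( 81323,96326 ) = 1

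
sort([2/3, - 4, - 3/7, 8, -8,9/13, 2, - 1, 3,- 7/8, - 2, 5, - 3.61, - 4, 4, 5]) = [ - 8, - 4, - 4,-3.61, - 2,-1, - 7/8,-3/7,2/3, 9/13,2,  3 , 4,5,5,8]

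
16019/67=16019/67 = 239.09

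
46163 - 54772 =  - 8609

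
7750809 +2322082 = 10072891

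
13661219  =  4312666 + 9348553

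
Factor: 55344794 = 2^1*27672397^1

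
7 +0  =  7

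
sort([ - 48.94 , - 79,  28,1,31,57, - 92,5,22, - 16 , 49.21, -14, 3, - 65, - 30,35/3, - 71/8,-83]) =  [ - 92 ,-83, - 79, - 65, - 48.94, - 30, - 16, - 14, -71/8,1,3 , 5,35/3,  22, 28, 31,49.21,  57]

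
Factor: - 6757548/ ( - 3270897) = 2^2*3^( - 1)*7^ ( - 1 )*7417^( - 1 )*80447^1 = 321788/155757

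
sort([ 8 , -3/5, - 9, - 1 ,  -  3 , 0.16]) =[ - 9, - 3 , - 1, - 3/5 , 0.16,8 ] 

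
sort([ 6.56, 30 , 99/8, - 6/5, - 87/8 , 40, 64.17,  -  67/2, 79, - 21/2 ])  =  [ - 67/2, - 87/8, -21/2, - 6/5, 6.56 , 99/8 , 30, 40, 64.17, 79] 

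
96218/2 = 48109 = 48109.00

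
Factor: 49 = 7^2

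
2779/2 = 2779/2 = 1389.50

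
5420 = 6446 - 1026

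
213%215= 213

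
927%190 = 167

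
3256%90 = 16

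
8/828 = 2/207 = 0.01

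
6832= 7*976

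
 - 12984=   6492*(-2) 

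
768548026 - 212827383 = 555720643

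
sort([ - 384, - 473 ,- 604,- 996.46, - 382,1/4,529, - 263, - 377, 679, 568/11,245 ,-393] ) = [  -  996.46, - 604,-473,-393,  -  384,- 382,- 377, - 263,1/4, 568/11,245,529, 679 ]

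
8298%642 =594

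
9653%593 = 165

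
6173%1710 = 1043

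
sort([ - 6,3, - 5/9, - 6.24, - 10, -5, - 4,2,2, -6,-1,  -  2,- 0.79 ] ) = [ - 10,-6.24,  -  6,-6,-5,  -  4, - 2, - 1, - 0.79, - 5/9, 2,2, 3 ] 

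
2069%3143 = 2069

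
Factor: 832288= 2^5*31^1*839^1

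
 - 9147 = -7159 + - 1988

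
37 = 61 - 24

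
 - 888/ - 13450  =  444/6725  =  0.07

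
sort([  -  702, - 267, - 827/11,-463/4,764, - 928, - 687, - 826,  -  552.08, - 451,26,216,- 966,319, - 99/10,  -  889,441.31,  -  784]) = [  -  966, - 928,  -  889, - 826, - 784, - 702, - 687,-552.08,  -  451,-267, - 463/4, - 827/11, - 99/10,26 , 216, 319,441.31,764 ]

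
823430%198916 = 27766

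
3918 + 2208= 6126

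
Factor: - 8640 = - 2^6*3^3  *5^1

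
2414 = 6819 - 4405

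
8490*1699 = 14424510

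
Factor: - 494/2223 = - 2/9 = - 2^1*3^( - 2) 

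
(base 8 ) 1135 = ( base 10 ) 605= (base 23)137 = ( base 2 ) 1001011101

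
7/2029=7/2029= 0.00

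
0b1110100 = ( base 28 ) 44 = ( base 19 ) 62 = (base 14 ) 84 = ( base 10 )116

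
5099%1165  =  439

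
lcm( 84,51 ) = 1428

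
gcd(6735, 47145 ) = 6735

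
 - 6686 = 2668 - 9354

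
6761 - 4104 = 2657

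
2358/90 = 131/5 = 26.20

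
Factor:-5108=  - 2^2*1277^1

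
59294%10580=6394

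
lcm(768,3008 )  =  36096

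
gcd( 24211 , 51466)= 1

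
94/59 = 94/59 =1.59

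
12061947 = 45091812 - 33029865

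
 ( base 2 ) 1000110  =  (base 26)2i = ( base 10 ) 70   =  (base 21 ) 37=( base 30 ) 2a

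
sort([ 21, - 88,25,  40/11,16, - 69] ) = [ - 88, - 69 , 40/11, 16,21 , 25]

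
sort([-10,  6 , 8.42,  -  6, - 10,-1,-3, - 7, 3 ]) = [ - 10, - 10,-7, - 6 ,- 3,  -  1,3,6  ,  8.42]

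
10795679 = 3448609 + 7347070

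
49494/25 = 49494/25 = 1979.76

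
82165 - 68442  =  13723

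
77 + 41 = 118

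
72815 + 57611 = 130426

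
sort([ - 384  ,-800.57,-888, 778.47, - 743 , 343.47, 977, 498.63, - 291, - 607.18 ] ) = [ - 888, - 800.57,-743,- 607.18 , - 384, - 291, 343.47,498.63,  778.47,977 ]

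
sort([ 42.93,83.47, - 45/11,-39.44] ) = [ - 39.44, - 45/11, 42.93 , 83.47 ] 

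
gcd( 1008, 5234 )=2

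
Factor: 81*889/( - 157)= -3^4 * 7^1*127^1*157^(-1 ) =- 72009/157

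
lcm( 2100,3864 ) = 96600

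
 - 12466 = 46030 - 58496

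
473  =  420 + 53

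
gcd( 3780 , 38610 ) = 270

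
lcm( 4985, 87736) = 438680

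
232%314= 232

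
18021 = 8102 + 9919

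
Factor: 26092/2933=2^2 * 7^( - 1)*11^1*419^ (  -  1 ) * 593^1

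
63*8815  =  555345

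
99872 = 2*49936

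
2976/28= 744/7  =  106.29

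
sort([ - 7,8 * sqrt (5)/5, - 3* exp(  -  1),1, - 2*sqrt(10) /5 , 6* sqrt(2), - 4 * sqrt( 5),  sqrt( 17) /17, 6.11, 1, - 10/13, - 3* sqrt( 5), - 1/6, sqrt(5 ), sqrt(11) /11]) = [ -4*sqrt(  5 ), - 7, - 3  *sqrt( 5), - 2*sqrt(  10) /5, - 3 *exp( - 1), - 10/13, - 1/6,  sqrt( 17) /17,sqrt( 11) /11,1, 1, sqrt( 5 ), 8*sqrt( 5) /5, 6.11, 6*sqrt (2)]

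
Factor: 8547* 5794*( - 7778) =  - 2^2 * 3^1 * 7^1*11^1*37^1*2897^1*3889^1 = -  385176811404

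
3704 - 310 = 3394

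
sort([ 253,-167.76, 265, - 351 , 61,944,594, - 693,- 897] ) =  [ -897,-693, - 351, - 167.76,61,253,265,594,944]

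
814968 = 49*16632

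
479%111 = 35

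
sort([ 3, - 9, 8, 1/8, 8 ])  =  [ - 9, 1/8,3, 8,8 ] 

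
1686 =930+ 756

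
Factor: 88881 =3^1*13^1 * 43^1*53^1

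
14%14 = 0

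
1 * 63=63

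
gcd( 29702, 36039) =1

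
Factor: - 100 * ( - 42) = 4200  =  2^3*3^1*5^2*7^1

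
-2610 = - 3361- -751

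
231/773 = 231/773= 0.30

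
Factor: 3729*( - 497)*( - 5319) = 9857771847 = 3^4 * 7^1*11^1 * 71^1 * 113^1 * 197^1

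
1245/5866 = 1245/5866= 0.21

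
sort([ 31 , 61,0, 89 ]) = [ 0,31,61,89 ] 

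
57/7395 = 19/2465 = 0.01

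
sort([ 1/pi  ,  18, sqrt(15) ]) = [1/pi  ,  sqrt( 15),18 ]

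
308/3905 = 28/355  =  0.08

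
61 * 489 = 29829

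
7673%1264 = 89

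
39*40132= 1565148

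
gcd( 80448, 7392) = 96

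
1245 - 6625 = -5380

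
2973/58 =2973/58  =  51.26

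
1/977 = 1/977 = 0.00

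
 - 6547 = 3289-9836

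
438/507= 146/169 = 0.86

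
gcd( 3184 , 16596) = 4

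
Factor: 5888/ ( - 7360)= -4/5 = - 2^2*5^( - 1) 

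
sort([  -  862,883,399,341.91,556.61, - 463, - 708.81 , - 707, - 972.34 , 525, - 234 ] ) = [ - 972.34, - 862,  -  708.81, - 707, - 463,  -  234,341.91,399, 525,556.61,883 ]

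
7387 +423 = 7810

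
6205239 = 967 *6417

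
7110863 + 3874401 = 10985264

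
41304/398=20652/199= 103.78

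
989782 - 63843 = 925939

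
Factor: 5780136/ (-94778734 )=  - 2890068/47389367 = - 2^2*3^1*17^1 * 31^1 * 53^ ( -1)*457^1*894139^ (-1)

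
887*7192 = 6379304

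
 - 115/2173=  - 115/2173 = - 0.05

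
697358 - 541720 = 155638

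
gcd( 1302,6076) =434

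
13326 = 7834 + 5492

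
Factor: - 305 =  - 5^1*61^1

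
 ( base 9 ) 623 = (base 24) L3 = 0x1fb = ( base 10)507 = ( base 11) 421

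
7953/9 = 883 + 2/3 = 883.67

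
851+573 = 1424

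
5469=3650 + 1819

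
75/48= 1 +9/16 = 1.56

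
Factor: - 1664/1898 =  - 64/73= - 2^6*73^(-1 )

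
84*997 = 83748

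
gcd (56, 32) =8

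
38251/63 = 38251/63= 607.16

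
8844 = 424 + 8420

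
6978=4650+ 2328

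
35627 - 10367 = 25260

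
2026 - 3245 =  - 1219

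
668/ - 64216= - 1 + 15887/16054= -0.01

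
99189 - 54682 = 44507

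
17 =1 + 16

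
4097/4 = 4097/4 = 1024.25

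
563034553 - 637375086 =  - 74340533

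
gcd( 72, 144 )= 72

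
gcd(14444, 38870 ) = 46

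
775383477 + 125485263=900868740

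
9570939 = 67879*141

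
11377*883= 10045891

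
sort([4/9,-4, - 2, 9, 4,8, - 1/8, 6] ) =[ - 4,-2,- 1/8  ,  4/9, 4, 6, 8  ,  9]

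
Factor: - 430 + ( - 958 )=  - 1388 = - 2^2*347^1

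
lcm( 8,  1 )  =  8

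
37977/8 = 4747+1/8=4747.12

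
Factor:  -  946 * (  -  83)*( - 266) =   -  20885788 = -  2^2*7^1*11^1*19^1*43^1*83^1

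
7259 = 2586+4673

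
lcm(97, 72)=6984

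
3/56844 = 1/18948=0.00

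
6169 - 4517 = 1652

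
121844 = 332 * 367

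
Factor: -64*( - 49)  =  2^6*7^2 = 3136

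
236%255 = 236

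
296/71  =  296/71 = 4.17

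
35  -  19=16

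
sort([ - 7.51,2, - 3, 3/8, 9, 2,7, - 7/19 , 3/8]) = [ - 7.51, - 3, - 7/19,3/8 , 3/8,  2 , 2, 7,9 ]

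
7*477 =3339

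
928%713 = 215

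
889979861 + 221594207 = 1111574068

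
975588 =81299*12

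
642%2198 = 642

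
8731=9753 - 1022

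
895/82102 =895/82102 = 0.01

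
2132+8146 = 10278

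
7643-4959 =2684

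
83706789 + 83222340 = 166929129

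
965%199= 169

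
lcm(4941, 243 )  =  14823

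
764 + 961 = 1725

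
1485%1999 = 1485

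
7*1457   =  10199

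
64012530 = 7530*8501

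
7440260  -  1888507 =5551753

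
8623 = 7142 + 1481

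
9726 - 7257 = 2469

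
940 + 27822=28762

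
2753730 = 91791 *30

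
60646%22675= 15296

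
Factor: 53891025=3^1*5^2*718547^1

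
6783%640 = 383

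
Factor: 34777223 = 13^1*17^1*157363^1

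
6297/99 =2099/33 = 63.61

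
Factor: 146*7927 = 1157342 = 2^1*73^1* 7927^1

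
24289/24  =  24289/24 = 1012.04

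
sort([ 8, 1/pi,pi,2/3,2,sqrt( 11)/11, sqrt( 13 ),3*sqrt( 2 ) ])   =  [sqrt(11 )/11,1/pi, 2/3 , 2 , pi,sqrt( 13), 3*sqrt( 2 ),8] 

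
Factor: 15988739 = 13^1*1229903^1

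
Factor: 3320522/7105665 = 2^1*3^( - 1)*5^(-1 ) * 7^(  -  1) * 31^ ( - 1)*37^ ( - 1) * 59^( - 1) * 1660261^1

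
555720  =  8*69465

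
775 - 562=213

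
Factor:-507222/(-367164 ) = 909/658 =2^(- 1 )*3^2*7^( - 1)*47^( - 1)*101^1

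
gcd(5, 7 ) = 1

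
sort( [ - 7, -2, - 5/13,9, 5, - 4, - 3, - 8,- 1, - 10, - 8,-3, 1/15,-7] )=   [ - 10, - 8, - 8,-7,  -  7,- 4,-3, - 3, - 2, - 1,-5/13,1/15,5, 9 ] 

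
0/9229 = 0 = 0.00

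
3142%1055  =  1032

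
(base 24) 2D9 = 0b10111000001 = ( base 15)683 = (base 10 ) 1473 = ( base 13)894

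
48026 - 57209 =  - 9183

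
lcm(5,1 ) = 5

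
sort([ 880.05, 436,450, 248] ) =[248, 436, 450, 880.05]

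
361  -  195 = 166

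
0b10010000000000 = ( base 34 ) 7X2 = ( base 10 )9216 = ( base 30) A76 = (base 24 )g00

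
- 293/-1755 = 293/1755 = 0.17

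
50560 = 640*79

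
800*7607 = 6085600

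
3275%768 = 203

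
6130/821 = 7 + 383/821 = 7.47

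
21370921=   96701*221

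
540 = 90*6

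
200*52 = 10400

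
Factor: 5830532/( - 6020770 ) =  - 2^1*5^( - 1 )*7^ ( - 1 )*86011^(-1) *1457633^1= - 2915266/3010385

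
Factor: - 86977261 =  - 7^1*43^1*101^1*2861^1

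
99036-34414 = 64622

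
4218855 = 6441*655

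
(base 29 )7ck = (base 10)6255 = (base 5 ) 200010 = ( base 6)44543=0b1100001101111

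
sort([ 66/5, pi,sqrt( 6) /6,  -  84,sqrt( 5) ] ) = [ -84, sqrt( 6) /6, sqrt( 5 ), pi, 66/5] 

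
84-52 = 32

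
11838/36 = 328  +  5/6 = 328.83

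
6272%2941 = 390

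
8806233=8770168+36065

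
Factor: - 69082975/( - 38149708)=2^( - 2)* 5^2 * 13^2*83^1*197^1*647^( - 1)*14741^(-1)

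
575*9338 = 5369350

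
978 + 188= 1166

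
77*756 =58212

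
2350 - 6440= - 4090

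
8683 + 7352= 16035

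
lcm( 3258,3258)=3258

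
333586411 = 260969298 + 72617113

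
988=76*13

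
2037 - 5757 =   -  3720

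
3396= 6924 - 3528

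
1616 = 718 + 898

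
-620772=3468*(- 179)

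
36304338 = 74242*489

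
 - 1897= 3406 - 5303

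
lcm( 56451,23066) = 2145138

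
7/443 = 7/443  =  0.02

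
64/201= 64/201 = 0.32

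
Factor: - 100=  - 2^2*5^2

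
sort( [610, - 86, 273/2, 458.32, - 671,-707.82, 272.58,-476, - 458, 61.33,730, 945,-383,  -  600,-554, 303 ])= [  -  707.82, - 671 ,  -  600,  -  554, - 476,-458,-383, - 86,61.33, 273/2, 272.58,303,458.32,610, 730,  945 ]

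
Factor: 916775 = 5^2*36671^1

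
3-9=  - 6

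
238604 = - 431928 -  - 670532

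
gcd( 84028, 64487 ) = 1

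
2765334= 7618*363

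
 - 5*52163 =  - 260815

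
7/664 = 7/664 =0.01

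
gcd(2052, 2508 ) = 228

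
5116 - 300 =4816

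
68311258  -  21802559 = 46508699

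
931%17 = 13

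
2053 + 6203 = 8256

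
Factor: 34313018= 2^1*79^2*2749^1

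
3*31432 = 94296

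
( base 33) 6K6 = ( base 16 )1c20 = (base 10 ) 7200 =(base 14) 28A4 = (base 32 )710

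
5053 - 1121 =3932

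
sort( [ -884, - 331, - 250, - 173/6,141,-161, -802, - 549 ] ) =[ - 884 ,  -  802,  -  549 , - 331,-250, - 161, - 173/6 , 141 ] 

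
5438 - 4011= 1427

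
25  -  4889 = - 4864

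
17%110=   17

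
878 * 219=192282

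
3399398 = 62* 54829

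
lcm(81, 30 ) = 810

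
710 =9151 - 8441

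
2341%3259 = 2341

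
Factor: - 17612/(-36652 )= 7^( - 1)*11^ ( - 1)*37^1 = 37/77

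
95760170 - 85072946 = 10687224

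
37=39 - 2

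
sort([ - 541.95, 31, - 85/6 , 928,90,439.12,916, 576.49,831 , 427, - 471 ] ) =[ - 541.95, - 471,-85/6, 31, 90, 427, 439.12, 576.49,831 , 916 , 928]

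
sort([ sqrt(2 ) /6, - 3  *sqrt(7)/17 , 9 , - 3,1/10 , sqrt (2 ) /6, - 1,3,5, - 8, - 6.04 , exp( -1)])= [ - 8,- 6.04, - 3, - 1, -3*sqrt(7)/17,1/10,sqrt( 2)/6, sqrt(2) /6,  exp( - 1 ), 3, 5, 9 ] 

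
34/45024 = 17/22512 = 0.00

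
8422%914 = 196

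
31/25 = 31/25 =1.24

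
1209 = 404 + 805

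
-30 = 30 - 60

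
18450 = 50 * 369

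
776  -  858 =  - 82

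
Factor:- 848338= -2^1*424169^1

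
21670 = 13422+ 8248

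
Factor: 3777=3^1*1259^1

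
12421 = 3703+8718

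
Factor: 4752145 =5^1*23^1*31^2*43^1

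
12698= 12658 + 40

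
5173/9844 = 5173/9844=0.53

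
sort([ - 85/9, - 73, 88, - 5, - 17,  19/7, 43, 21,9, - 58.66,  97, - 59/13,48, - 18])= [ - 73, - 58.66,-18, - 17, - 85/9 , - 5, - 59/13,19/7, 9, 21,43 , 48,88, 97 ] 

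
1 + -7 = - 6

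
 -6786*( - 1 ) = 6786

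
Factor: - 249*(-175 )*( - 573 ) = - 3^2*5^2 * 7^1 *83^1*191^1=- 24968475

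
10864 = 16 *679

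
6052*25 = 151300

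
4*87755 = 351020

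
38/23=1 + 15/23 =1.65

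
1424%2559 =1424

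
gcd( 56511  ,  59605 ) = 91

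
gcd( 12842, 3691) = 1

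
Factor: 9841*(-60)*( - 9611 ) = 5674911060 =2^2*3^1*5^1*7^1*13^1*757^1*1373^1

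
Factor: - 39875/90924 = - 2^( - 2)*3^( - 1 )*5^3 * 11^1*29^1*7577^ ( - 1 ) 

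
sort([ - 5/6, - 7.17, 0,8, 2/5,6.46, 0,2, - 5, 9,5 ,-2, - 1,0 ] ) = [-7.17, - 5 , - 2, - 1,-5/6,0, 0,0, 2/5, 2 , 5,6.46,8,9] 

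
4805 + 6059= 10864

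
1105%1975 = 1105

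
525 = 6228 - 5703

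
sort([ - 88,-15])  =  [ - 88,-15] 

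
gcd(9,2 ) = 1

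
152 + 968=1120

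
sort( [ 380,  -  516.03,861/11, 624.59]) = [ - 516.03, 861/11, 380,  624.59 ]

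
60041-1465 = 58576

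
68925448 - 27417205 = 41508243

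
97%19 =2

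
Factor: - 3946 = -2^1*1973^1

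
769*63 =48447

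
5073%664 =425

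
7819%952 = 203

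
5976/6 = 996 = 996.00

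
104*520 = 54080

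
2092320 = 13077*160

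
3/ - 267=-1/89=- 0.01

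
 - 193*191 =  - 36863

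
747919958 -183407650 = 564512308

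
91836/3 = 30612 = 30612.00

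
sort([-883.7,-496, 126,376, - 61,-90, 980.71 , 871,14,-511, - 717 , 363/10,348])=[-883.7, - 717,-511 ,-496,  -  90,-61,14, 363/10 , 126,348, 376 , 871,980.71] 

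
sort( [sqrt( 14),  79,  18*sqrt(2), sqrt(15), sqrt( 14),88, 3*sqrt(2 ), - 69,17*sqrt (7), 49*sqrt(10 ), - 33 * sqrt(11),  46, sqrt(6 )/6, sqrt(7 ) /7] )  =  [-33*sqrt(11),-69, sqrt ( 7 )/7, sqrt( 6)/6 , sqrt(14 ),sqrt( 14) , sqrt(15 ),3*sqrt ( 2),  18*sqrt ( 2 ),17*sqrt (7 ),46 , 79,  88,49*sqrt (10 )]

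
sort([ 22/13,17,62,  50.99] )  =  [ 22/13, 17, 50.99,62 ]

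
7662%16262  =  7662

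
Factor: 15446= 2^1*7723^1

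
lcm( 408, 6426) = 25704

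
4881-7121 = - 2240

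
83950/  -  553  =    -  83950/553 = - 151.81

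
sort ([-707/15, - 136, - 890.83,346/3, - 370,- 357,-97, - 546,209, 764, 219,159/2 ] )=[ - 890.83, - 546, - 370,- 357, - 136, - 97 ,-707/15, 159/2, 346/3, 209,219, 764 ] 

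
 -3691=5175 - 8866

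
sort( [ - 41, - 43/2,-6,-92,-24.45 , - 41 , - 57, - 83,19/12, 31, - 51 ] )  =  [ - 92, - 83, - 57 , - 51, - 41, - 41, - 24.45, - 43/2 , - 6,19/12, 31] 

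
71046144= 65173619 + 5872525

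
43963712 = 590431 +43373281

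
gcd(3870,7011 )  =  9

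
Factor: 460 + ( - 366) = 2^1*47^1  =  94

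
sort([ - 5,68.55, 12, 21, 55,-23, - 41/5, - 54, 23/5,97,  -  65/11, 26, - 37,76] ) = [ - 54, - 37,-23, - 41/5, - 65/11, - 5, 23/5,12, 21, 26,55,  68.55,76,97]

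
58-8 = 50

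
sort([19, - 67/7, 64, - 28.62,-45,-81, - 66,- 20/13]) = [-81,  -  66,-45, - 28.62, - 67/7, - 20/13 , 19,64]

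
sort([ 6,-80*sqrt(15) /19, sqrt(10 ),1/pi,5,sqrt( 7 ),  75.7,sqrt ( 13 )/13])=[ - 80*sqrt ( 15 ) /19 , sqrt( 13)/13,1/pi, sqrt(7 ),sqrt(10),5  ,  6,75.7]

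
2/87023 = 2/87023 =0.00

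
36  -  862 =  - 826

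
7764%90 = 24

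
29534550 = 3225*9158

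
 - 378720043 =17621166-396341209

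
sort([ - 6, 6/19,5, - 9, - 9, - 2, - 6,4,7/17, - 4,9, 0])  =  [ - 9, - 9,-6,  -  6,-4, - 2,0,6/19,  7/17,4,5,  9] 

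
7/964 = 7/964  =  0.01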